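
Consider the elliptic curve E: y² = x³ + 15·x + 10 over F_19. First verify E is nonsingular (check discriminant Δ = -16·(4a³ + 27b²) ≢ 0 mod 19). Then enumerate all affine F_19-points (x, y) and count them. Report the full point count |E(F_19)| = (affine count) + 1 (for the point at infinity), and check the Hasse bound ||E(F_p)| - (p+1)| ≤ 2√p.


Affine points = {(1, 8), (1, 11), (3, 5), (3, 14), (4, 1), (4, 18), (5, 1), (5, 18), (9, 0), (10, 1), (10, 18), (11, 9), (11, 10), (14, 0), (15, 0)}; affine count = 15; |E(F_19)| = 16.

Discriminant check: Δ ∝ 4a³ + 27b² = 4·15³ + 27·10² = 4·3375 + 27·100 ≡ 12 (mod 19). Nonzero ⇒ E is nonsingular.
For each x ∈ F_19, compute rhs = x³ + 15·x + 10 mod 19, then count y ∈ F_19 with y² ≡ rhs.
  x = 0: rhs = 10, matching y values: none (0 points).
  x = 1: rhs = 7, matching y values: 8, 11 (2 points).
  x = 2: rhs = 10, matching y values: none (0 points).
  x = 3: rhs = 6, matching y values: 5, 14 (2 points).
  x = 4: rhs = 1, matching y values: 1, 18 (2 points).
  x = 5: rhs = 1, matching y values: 1, 18 (2 points).
  x = 6: rhs = 12, matching y values: none (0 points).
  x = 7: rhs = 2, matching y values: none (0 points).
  x = 8: rhs = 15, matching y values: none (0 points).
  x = 9: rhs = 0, matching y values: 0 (1 points).
  x = 10: rhs = 1, matching y values: 1, 18 (2 points).
  x = 11: rhs = 5, matching y values: 9, 10 (2 points).
  x = 12: rhs = 18, matching y values: none (0 points).
  x = 13: rhs = 8, matching y values: none (0 points).
  x = 14: rhs = 0, matching y values: 0 (1 points).
  x = 15: rhs = 0, matching y values: 0 (1 points).
  x = 16: rhs = 14, matching y values: none (0 points).
  x = 17: rhs = 10, matching y values: none (0 points).
  x = 18: rhs = 13, matching y values: none (0 points).
Total affine count: 15.
Full point count |E(F_19)| = 15 + 1 = 16.
Hasse bound: |16 − (19+1)| = |-4| = 4 ≤ 2√19 ≈ 8.7178 ✓.


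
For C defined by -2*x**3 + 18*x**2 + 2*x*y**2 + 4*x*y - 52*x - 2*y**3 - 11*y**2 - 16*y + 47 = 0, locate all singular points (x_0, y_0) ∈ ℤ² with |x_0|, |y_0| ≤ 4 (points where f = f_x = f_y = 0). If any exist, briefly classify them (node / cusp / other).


Singular points: {(3, -1)}; classification: cusp.

Compute partial derivatives:
  f_x = -6*x**2 + 36*x + 2*y**2 + 4*y - 52.
  f_y = 4*x*y + 4*x - 6*y**2 - 22*y - 16.
Scan x_0 ∈ {−4, ..., 4}. For each x_0, f_y(x_0, y) is a polynomial in y; find its integer roots y ∈ {−4, ..., 4}, then test f_x and f at those candidates.
  x = -4: f_y(-4, y) = -6*y**2 - 38*y - 32; vanishes at y ∈ {-1}. (-4, -1): f_x = -294 ≠ 0.
  x = -3: f_y(-3, y) = -6*y**2 - 34*y - 28; vanishes at y ∈ {-1}. (-3, -1): f_x = -216 ≠ 0.
  x = -2: f_y(-2, y) = -6*y**2 - 30*y - 24; vanishes at y ∈ {-4, -1}. (-2, -4): f_x = -132 ≠ 0; (-2, -1): f_x = -150 ≠ 0.
  x = -1: f_y(-1, y) = -6*y**2 - 26*y - 20; vanishes at y ∈ {-1}. (-1, -1): f_x = -96 ≠ 0.
  x = 0: f_y(0, y) = -6*y**2 - 22*y - 16; vanishes at y ∈ {-1}. (0, -1): f_x = -54 ≠ 0.
  x = 1: f_y(1, y) = -6*y**2 - 18*y - 12; vanishes at y ∈ {-2, -1}. (1, -2): f_x = -22 ≠ 0; (1, -1): f_x = -24 ≠ 0.
  x = 2: f_y(2, y) = -6*y**2 - 14*y - 8; vanishes at y ∈ {-1}. (2, -1): f_x = -6 ≠ 0.
  x = 3: f_y(3, y) = -6*y**2 - 10*y - 4; vanishes at y ∈ {-1}. (3, -1): f_x = 0, f = 0 — SINGULAR.
  x = 4: f_y(4, y) = -6*y**2 - 6*y; vanishes at y ∈ {-1, 0}. (4, -1): f_x = -6 ≠ 0; (4, 0): f_x = -4 ≠ 0.
Only singular point on the grid: (3, -1).
Classify: substitute x = 3 + u, y = -1 + v and expand: f = -2*u**3 + 2*u*v**2 - 2*v**3 + v**2.
No constant or linear terms (consistent with a singular point). Quadratic part: v**2. Cubic part: -2*u**3 + 2*u*v**2 - 2*v**3.
The quadratic part v**2 is a perfect square, so there is a single (double) tangent line v = 0, i.e. y = -1. Restricting the cubic part to that line (v = 0) leaves -2*u**3 ≠ 0, so f is not divisible by v and the branch is v² ≈ 2*u**3 to lowest order — this is a cusp.
Classification: cusp.


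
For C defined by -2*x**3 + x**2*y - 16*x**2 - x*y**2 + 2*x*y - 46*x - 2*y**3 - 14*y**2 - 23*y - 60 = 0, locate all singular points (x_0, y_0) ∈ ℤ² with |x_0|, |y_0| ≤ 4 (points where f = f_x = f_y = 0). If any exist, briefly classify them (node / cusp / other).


Singular points: {(-3, -2)}; classification: cusp.

Compute partial derivatives:
  f_x = -6*x**2 + 2*x*y - 32*x - y**2 + 2*y - 46.
  f_y = x**2 - 2*x*y + 2*x - 6*y**2 - 28*y - 23.
Scan x_0 ∈ {−4, ..., 4}. For each x_0, f_y(x_0, y) is a polynomial in y; find its integer roots y ∈ {−4, ..., 4}, then test f_x and f at those candidates.
  x = -4: f_y(-4, y) = -6*y**2 - 20*y - 15; no integer root y with |y| ≤ 4.
  x = -3: f_y(-3, y) = -6*y**2 - 22*y - 20; vanishes at y ∈ {-2}. (-3, -2): f_x = 0, f = 0 — SINGULAR.
  x = -2: f_y(-2, y) = -6*y**2 - 24*y - 23; no integer root y with |y| ≤ 4.
  x = -1: f_y(-1, y) = -6*y**2 - 26*y - 24; vanishes at y ∈ {-3}. (-1, -3): f_x = -29 ≠ 0.
  x = 0: f_y(0, y) = -6*y**2 - 28*y - 23; no integer root y with |y| ≤ 4.
  x = 1: f_y(1, y) = -6*y**2 - 30*y - 20; no integer root y with |y| ≤ 4.
  x = 2: f_y(2, y) = -6*y**2 - 32*y - 15; no integer root y with |y| ≤ 4.
  x = 3: f_y(3, y) = -6*y**2 - 34*y - 8; no integer root y with |y| ≤ 4.
  x = 4: f_y(4, y) = -6*y**2 - 36*y + 1; no integer root y with |y| ≤ 4.
Only singular point on the grid: (-3, -2).
Classify: substitute x = -3 + u, y = -2 + v and expand: f = -2*u**3 + u**2*v - u*v**2 - 2*v**3 + v**2.
No constant or linear terms (consistent with a singular point). Quadratic part: v**2. Cubic part: -2*u**3 + u**2*v - u*v**2 - 2*v**3.
The quadratic part v**2 is a perfect square, so there is a single (double) tangent line v = 0, i.e. y = -2. Restricting the cubic part to that line (v = 0) leaves -2*u**3 ≠ 0, so f is not divisible by v and the branch is v² ≈ 2*u**3 to lowest order — this is a cusp.
Classification: cusp.


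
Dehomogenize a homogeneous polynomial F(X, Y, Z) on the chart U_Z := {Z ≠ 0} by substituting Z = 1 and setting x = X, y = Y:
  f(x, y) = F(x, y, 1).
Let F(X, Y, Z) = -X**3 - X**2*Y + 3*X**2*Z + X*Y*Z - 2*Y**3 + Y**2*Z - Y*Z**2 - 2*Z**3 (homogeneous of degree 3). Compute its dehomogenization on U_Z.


f(x, y) = -x**3 - x**2*y + 3*x**2 + x*y - 2*y**3 + y**2 - y - 2

On U_Z we set Z = 1. Each monomial c·X^i·Y^j·Z^k in F becomes c·x^i·y^j·1^k = c·x^i·y^j.
Substituting Z = 1: F(X, Y, 1) = -x**3 - x**2*y + 3*x**2 + x*y - 2*y**3 + y**2 - y - 2.
Note: deg(f) ≤ deg(F) = 3; strict inequality happens when F is divisible by Z (lost terms).


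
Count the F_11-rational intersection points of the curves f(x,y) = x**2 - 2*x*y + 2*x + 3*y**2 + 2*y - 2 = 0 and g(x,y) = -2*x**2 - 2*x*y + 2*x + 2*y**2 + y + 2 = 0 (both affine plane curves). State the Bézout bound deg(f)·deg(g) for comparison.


Common zeros: {(4, 0)}; count = 1; Bézout bound = 4.

deg(f) = 2, deg(g) = 2, so Bézout bound = 4.
Scan x ∈ F_11. For each x, list the y ∈ F_11 with f(x, y) ≡ 0 and those with g(x, y) ≡ 0 (mod 11); the common zeros in that column are the intersection.
  x = 0: f ≡ 0 at y ∈ ∅; g ≡ 0 at y ∈ ∅; common: ∅.
  x = 1: f ≡ 0 at y ∈ ∅; g ≡ 0 at y ∈ ∅; common: ∅.
  x = 2: f ≡ 0 at y ∈ {9, 10}; g ≡ 0 at y ∈ {2, 5}; common: ∅.
  x = 3: f ≡ 0 at y ∈ {7, 9}; g ≡ 0 at y ∈ ∅; common: ∅.
  x = 4: f ≡ 0 at y ∈ {0, 2}; g ≡ 0 at y ∈ {0, 9}; common: {0}.
  x = 5: f ≡ 0 at y ∈ {0, 10}; g ≡ 0 at y ∈ {5}; common: ∅.
  x = 6: f ≡ 0 at y ∈ ∅; g ≡ 0 at y ∈ ∅; common: ∅.
  x = 7: f ≡ 0 at y ∈ ∅; g ≡ 0 at y ∈ {6}; common: ∅.
  x = 8: f ≡ 0 at y ∈ ∅; g ≡ 0 at y ∈ {0, 2}; common: ∅.
  x = 9: f ≡ 0 at y ∈ {2, 7}; g ≡ 0 at y ∈ ∅; common: ∅.
  x = 10: f ≡ 0 at y ∈ ∅; g ≡ 0 at y ∈ {6, 9}; common: ∅.
Collecting: common zeros = {(4, 0)}, so the count is 1.
Comparison with the Bézout bound: 1 ≤ 4 = deg(f)·deg(g), as expected for curves with no common component (the affine F_11-count falls short of the bound because intersections may lie at infinity, over extension fields, or carry multiplicity).


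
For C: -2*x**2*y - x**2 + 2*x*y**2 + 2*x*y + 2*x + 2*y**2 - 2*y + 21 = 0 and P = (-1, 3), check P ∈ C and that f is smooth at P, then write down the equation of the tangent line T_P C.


Tangent line at P: 40*x - 6*y + 58 = 0.

Step 1: f(-1, 3) = 0, so P lies on C.
Step 2: partial derivatives
  f_x(x, y) = -4*x*y - 2*x + 2*y**2 + 2*y + 2, f_y(x, y) = -2*x**2 + 4*x*y + 2*x + 4*y - 2.
  f_x(P) = 40, f_y(P) = -6 (gradient nonzero, so P is smooth).
Step 3: tangent line at P: 40·(x − -1) + -6·(y − 3) = 0.
Expanding: 40*x - 6*y + 58 = 0.


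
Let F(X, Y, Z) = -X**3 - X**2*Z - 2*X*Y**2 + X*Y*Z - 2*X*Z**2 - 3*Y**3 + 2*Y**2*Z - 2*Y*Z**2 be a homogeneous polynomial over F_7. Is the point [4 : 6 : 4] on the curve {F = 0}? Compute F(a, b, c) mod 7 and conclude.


F(4,6,4) ≡ 1 (mod 7); P is NOT on the curve.

Evaluate F(4, 6, 4) term-by-term (mod 7).
  -X**3 ↦ -1·64·1·1 = -64
  -X**2*Z ↦ -1·16·1·4 = -64
  -2*X*Y**2 ↦ -2·4·36·1 = -288
  X*Y*Z ↦ 1·4·6·4 = 96
  -2*X*Z**2 ↦ -2·4·1·16 = -128
  -3*Y**3 ↦ -3·1·216·1 = -648
  2*Y**2*Z ↦ 2·1·36·4 = 288
  -2*Y*Z**2 ↦ -2·1·6·16 = -192
Sum: F(4, 6, 4) = (-64) + (-64) + (-288) + (96) + (-128) + (-648) + (288) + (-192) = -1000.
Reducing mod 7: -1000 ≡ 1 (mod 7).
Since F(a, b, c) ≡ 1 ≠ 0 (mod 7), P does NOT lie on the curve.


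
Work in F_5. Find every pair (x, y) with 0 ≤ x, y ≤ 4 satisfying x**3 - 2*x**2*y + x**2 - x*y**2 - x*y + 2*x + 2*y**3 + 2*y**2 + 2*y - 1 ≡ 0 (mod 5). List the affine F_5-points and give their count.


Affine F_5-points: {(0, 1), (1, 1), (2, 0), (2, 2), (2, 3), (3, 2)}; count = 6.

For each of the 25 pairs (x, y) ∈ F_5², evaluate f(x, y) mod 5. Record the zeros.
  x = 0: [0↦4, 1↦0, 2↦2, 3↦2, 4↦2]  zeros at y ∈ {1}
  x = 1: [0↦3, 1↦0, 2↦1, 3↦3, 4↦3]  zeros at y ∈ {1}
  x = 2: [0↦0, 1↦4, 2↦0, 3↦0, 4↦1]  zeros at y ∈ {0, 2, 3}
  x = 3: [0↦1, 1↦3, 2↦0, 3↦4, 4↦2]  zeros at y ∈ {2}
  x = 4: [0↦2, 1↦3, 2↦2, 3↦1, 4↦2]  zeros at y ∈ ∅
Collecting zeros: affine points = {(0, 1), (1, 1), (2, 0), (2, 2), (2, 3), (3, 2)}.
Total count |C(F_5)_aff| = 6.


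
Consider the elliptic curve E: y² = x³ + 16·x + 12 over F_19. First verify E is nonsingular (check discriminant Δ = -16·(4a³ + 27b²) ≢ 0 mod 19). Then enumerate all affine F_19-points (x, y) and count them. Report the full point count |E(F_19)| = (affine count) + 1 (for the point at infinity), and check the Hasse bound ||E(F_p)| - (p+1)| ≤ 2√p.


Affine points = {(3, 7), (3, 12), (4, 8), (4, 11), (6, 1), (6, 18), (7, 7), (7, 12), (8, 5), (8, 14), (9, 7), (9, 12), (13, 2), (13, 17), (14, 4), (14, 15), (15, 6), (15, 13)}; affine count = 18; |E(F_19)| = 19.

Discriminant check: Δ ∝ 4a³ + 27b² = 4·16³ + 27·12² = 4·4096 + 27·144 ≡ 18 (mod 19). Nonzero ⇒ E is nonsingular.
For each x ∈ F_19, compute rhs = x³ + 16·x + 12 mod 19, then count y ∈ F_19 with y² ≡ rhs.
  x = 0: rhs = 12, matching y values: none (0 points).
  x = 1: rhs = 10, matching y values: none (0 points).
  x = 2: rhs = 14, matching y values: none (0 points).
  x = 3: rhs = 11, matching y values: 7, 12 (2 points).
  x = 4: rhs = 7, matching y values: 8, 11 (2 points).
  x = 5: rhs = 8, matching y values: none (0 points).
  x = 6: rhs = 1, matching y values: 1, 18 (2 points).
  x = 7: rhs = 11, matching y values: 7, 12 (2 points).
  x = 8: rhs = 6, matching y values: 5, 14 (2 points).
  x = 9: rhs = 11, matching y values: 7, 12 (2 points).
  x = 10: rhs = 13, matching y values: none (0 points).
  x = 11: rhs = 18, matching y values: none (0 points).
  x = 12: rhs = 13, matching y values: none (0 points).
  x = 13: rhs = 4, matching y values: 2, 17 (2 points).
  x = 14: rhs = 16, matching y values: 4, 15 (2 points).
  x = 15: rhs = 17, matching y values: 6, 13 (2 points).
  x = 16: rhs = 13, matching y values: none (0 points).
  x = 17: rhs = 10, matching y values: none (0 points).
  x = 18: rhs = 14, matching y values: none (0 points).
Total affine count: 18.
Full point count |E(F_19)| = 18 + 1 = 19.
Hasse bound: |19 − (19+1)| = |-1| = 1 ≤ 2√19 ≈ 8.7178 ✓.


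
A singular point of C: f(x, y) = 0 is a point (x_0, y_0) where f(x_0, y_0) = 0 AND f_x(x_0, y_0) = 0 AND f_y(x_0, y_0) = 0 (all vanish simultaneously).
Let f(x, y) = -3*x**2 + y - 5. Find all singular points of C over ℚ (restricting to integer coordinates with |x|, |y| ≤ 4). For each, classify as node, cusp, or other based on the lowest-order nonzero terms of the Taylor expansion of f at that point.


No singular points in the scanned grid; C is smooth there.

Compute partial derivatives:
  f_x = -6*x.
  f_y = 1.
f_y = 1 is a nonzero constant, so f_y never vanishes: no point (x, y) can satisfy f = f_x = f_y = 0. In particular no (x, y) ∈ {−4, ..., 4}² is singular; the curve is smooth.


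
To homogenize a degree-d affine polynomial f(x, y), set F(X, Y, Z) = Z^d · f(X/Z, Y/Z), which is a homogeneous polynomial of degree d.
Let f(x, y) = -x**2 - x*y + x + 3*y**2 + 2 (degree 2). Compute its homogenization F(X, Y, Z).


F(X, Y, Z) = -X**2 - X*Y + X*Z + 3*Y**2 + 2*Z**2

deg(f) = 2.
Substitute x = X/Z, y = Y/Z into f, then multiply by Z^2.
  monomial -1·x^2·y^0 ↦ -1·X^2·Y^0·Z^0.
  monomial -1·x^1·y^1 ↦ -1·X^1·Y^1·Z^0.
  monomial 1·x^1·y^0 ↦ 1·X^1·Y^0·Z^1.
  monomial 3·x^0·y^2 ↦ 3·X^0·Y^2·Z^0.
  monomial 2·x^0·y^0 ↦ 2·X^0·Y^0·Z^2.
Collecting: F(X, Y, Z) = -X**2 - X*Y + X*Z + 3*Y**2 + 2*Z**2.


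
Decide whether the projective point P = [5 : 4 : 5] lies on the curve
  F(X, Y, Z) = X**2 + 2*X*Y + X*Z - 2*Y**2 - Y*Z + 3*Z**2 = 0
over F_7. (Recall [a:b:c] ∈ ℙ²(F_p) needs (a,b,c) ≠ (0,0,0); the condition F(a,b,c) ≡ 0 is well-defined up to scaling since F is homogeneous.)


F(5,4,5) ≡ 1 (mod 7); P is NOT on the curve.

Evaluate F(5, 4, 5) term-by-term (mod 7).
  X**2 ↦ 1·25·1·1 = 25
  2*X*Y ↦ 2·5·4·1 = 40
  X*Z ↦ 1·5·1·5 = 25
  -2*Y**2 ↦ -2·1·16·1 = -32
  -Y*Z ↦ -1·1·4·5 = -20
  3*Z**2 ↦ 3·1·1·25 = 75
Sum: F(5, 4, 5) = (25) + (40) + (25) + (-32) + (-20) + (75) = 113.
Reducing mod 7: 113 ≡ 1 (mod 7).
Since F(a, b, c) ≡ 1 ≠ 0 (mod 7), P does NOT lie on the curve.


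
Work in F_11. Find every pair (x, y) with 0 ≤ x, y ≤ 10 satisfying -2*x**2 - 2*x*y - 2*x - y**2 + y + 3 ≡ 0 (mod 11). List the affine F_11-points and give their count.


Affine F_11-points: {(4, 2)}; count = 1.

For each of the 121 pairs (x, y) ∈ F_11², evaluate f(x, y) mod 11. Record the zeros.
  x = 0: [0↦3, 1↦3, 2↦1, 3↦8, 4↦2, 5↦5, 6↦6, 7↦5, 8↦2, 9↦8, 10↦1]  zeros at y ∈ ∅
  x = 1: [0↦10, 1↦8, 2↦4, 3↦9, 4↦1, 5↦2, 6↦1, 7↦9, 8↦4, 9↦8, 10↦10]  zeros at y ∈ ∅
  x = 2: [0↦2, 1↦9, 2↦3, 3↦6, 4↦7, 5↦6, 6↦3, 7↦9, 8↦2, 9↦4, 10↦4]  zeros at y ∈ ∅
  x = 3: [0↦1, 1↦6, 2↦9, 3↦10, 4↦9, 5↦6, 6↦1, 7↦5, 8↦7, 9↦7, 10↦5]  zeros at y ∈ ∅
  x = 4: [0↦7, 1↦10, 2↦0, 3↦10, 4↦7, 5↦2, 6↦6, 7↦8, 8↦8, 9↦6, 10↦2]  zeros at y ∈ {2}
  x = 5: [0↦9, 1↦10, 2↦9, 3↦6, 4↦1, 5↦5, 6↦7, 7↦7, 8↦5, 9↦1, 10↦6]  zeros at y ∈ ∅
  x = 6: [0↦7, 1↦6, 2↦3, 3↦9, 4↦2, 5↦4, 6↦4, 7↦2, 8↦9, 9↦3, 10↦6]  zeros at y ∈ ∅
  x = 7: [0↦1, 1↦9, 2↦4, 3↦8, 4↦10, 5↦10, 6↦8, 7↦4, 8↦9, 9↦1, 10↦2]  zeros at y ∈ ∅
  x = 8: [0↦2, 1↦8, 2↦1, 3↦3, 4↦3, 5↦1, 6↦8, 7↦2, 8↦5, 9↦6, 10↦5]  zeros at y ∈ ∅
  x = 9: [0↦10, 1↦3, 2↦5, 3↦5, 4↦3, 5↦10, 6↦4, 7↦7, 8↦8, 9↦7, 10↦4]  zeros at y ∈ ∅
  x = 10: [0↦3, 1↦5, 2↦5, 3↦3, 4↦10, 5↦4, 6↦7, 7↦8, 8↦7, 9↦4, 10↦10]  zeros at y ∈ ∅
Collecting zeros: affine points = {(4, 2)}.
Total count |C(F_11)_aff| = 1.


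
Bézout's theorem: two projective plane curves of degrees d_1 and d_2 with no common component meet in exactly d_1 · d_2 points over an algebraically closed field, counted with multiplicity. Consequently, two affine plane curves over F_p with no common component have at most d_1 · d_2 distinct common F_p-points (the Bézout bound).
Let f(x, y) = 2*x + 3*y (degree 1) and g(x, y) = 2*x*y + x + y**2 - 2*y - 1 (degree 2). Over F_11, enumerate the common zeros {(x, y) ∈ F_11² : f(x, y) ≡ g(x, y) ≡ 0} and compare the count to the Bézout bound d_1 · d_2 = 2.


Common zeros: ∅; count = 0; Bézout bound = 2.

deg(f) = 1, deg(g) = 2, so Bézout bound = 2.
Scan x ∈ F_11. For each x, list the y ∈ F_11 with f(x, y) ≡ 0 and those with g(x, y) ≡ 0 (mod 11); the common zeros in that column are the intersection.
  x = 0: f ≡ 0 at y ∈ {0}; g ≡ 0 at y ∈ ∅; common: ∅.
  x = 1: f ≡ 0 at y ∈ {3}; g ≡ 0 at y ∈ {0}; common: ∅.
  x = 2: f ≡ 0 at y ∈ {6}; g ≡ 0 at y ∈ {10}; common: ∅.
  x = 3: f ≡ 0 at y ∈ {9}; g ≡ 0 at y ∈ ∅; common: ∅.
  x = 4: f ≡ 0 at y ∈ {1}; g ≡ 0 at y ∈ ∅; common: ∅.
  x = 5: f ≡ 0 at y ∈ {4}; g ≡ 0 at y ∈ {6, 8}; common: ∅.
  x = 6: f ≡ 0 at y ∈ {7}; g ≡ 0 at y ∈ {3, 9}; common: ∅.
  x = 7: f ≡ 0 at y ∈ {10}; g ≡ 0 at y ∈ ∅; common: ∅.
  x = 8: f ≡ 0 at y ∈ {2}; g ≡ 0 at y ∈ {1, 7}; common: ∅.
  x = 9: f ≡ 0 at y ∈ {5}; g ≡ 0 at y ∈ {2, 4}; common: ∅.
  x = 10: f ≡ 0 at y ∈ {8}; g ≡ 0 at y ∈ ∅; common: ∅.
Collecting: common zeros = ∅, so the count is 0.
Comparison with the Bézout bound: 0 ≤ 2 = deg(f)·deg(g), as expected for curves with no common component (the affine F_11-count falls short of the bound because intersections may lie at infinity, over extension fields, or carry multiplicity).


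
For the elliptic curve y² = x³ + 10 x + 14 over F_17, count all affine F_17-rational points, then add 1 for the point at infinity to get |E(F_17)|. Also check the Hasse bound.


Affine points = {(1, 5), (1, 12), (2, 5), (2, 12), (4, 4), (4, 13), (5, 6), (5, 11), (6, 1), (6, 16), (7, 6), (7, 11), (9, 0), (10, 3), (10, 14), (12, 3), (12, 14), (14, 5), (14, 12)}; affine count = 19; |E(F_17)| = 20.

Discriminant check: Δ ∝ 4a³ + 27b² = 4·10³ + 27·14² = 4·1000 + 27·196 ≡ 10 (mod 17). Nonzero ⇒ E is nonsingular.
For each x ∈ F_17, compute rhs = x³ + 10·x + 14 mod 17, then count y ∈ F_17 with y² ≡ rhs.
  x = 0: rhs = 14, matching y values: none (0 points).
  x = 1: rhs = 8, matching y values: 5, 12 (2 points).
  x = 2: rhs = 8, matching y values: 5, 12 (2 points).
  x = 3: rhs = 3, matching y values: none (0 points).
  x = 4: rhs = 16, matching y values: 4, 13 (2 points).
  x = 5: rhs = 2, matching y values: 6, 11 (2 points).
  x = 6: rhs = 1, matching y values: 1, 16 (2 points).
  x = 7: rhs = 2, matching y values: 6, 11 (2 points).
  x = 8: rhs = 11, matching y values: none (0 points).
  x = 9: rhs = 0, matching y values: 0 (1 points).
  x = 10: rhs = 9, matching y values: 3, 14 (2 points).
  x = 11: rhs = 10, matching y values: none (0 points).
  x = 12: rhs = 9, matching y values: 3, 14 (2 points).
  x = 13: rhs = 12, matching y values: none (0 points).
  x = 14: rhs = 8, matching y values: 5, 12 (2 points).
  x = 15: rhs = 3, matching y values: none (0 points).
  x = 16: rhs = 3, matching y values: none (0 points).
Total affine count: 19.
Full point count |E(F_17)| = 19 + 1 = 20.
Hasse bound: |20 − (17+1)| = |2| = 2 ≤ 2√17 ≈ 8.2462 ✓.


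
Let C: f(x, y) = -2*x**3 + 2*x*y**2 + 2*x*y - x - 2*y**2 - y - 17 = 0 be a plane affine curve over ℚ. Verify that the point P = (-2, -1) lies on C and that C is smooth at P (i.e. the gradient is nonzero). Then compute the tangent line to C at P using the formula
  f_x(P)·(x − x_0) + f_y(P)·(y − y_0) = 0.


Tangent line at P: -25*x + 7*y - 43 = 0.

Step 1: f(-2, -1) = 0, so P lies on C.
Step 2: partial derivatives
  f_x(x, y) = -6*x**2 + 2*y**2 + 2*y - 1, f_y(x, y) = 4*x*y + 2*x - 4*y - 1.
  f_x(P) = -25, f_y(P) = 7 (gradient nonzero, so P is smooth).
Step 3: tangent line at P: -25·(x − -2) + 7·(y − -1) = 0.
Expanding: -25*x + 7*y - 43 = 0.


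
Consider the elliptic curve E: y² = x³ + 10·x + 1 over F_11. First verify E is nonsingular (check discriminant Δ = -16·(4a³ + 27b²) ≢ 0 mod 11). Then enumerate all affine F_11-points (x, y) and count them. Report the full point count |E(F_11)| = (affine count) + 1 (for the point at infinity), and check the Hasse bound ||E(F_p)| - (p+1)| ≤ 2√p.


Affine points = {(0, 1), (0, 10), (1, 1), (1, 10), (3, 5), (3, 6), (5, 0), (10, 1), (10, 10)}; affine count = 9; |E(F_11)| = 10.

Discriminant check: Δ ∝ 4a³ + 27b² = 4·10³ + 27·1² = 4·1000 + 27·1 ≡ 1 (mod 11). Nonzero ⇒ E is nonsingular.
For each x ∈ F_11, compute rhs = x³ + 10·x + 1 mod 11, then count y ∈ F_11 with y² ≡ rhs.
  x = 0: rhs = 1, matching y values: 1, 10 (2 points).
  x = 1: rhs = 1, matching y values: 1, 10 (2 points).
  x = 2: rhs = 7, matching y values: none (0 points).
  x = 3: rhs = 3, matching y values: 5, 6 (2 points).
  x = 4: rhs = 6, matching y values: none (0 points).
  x = 5: rhs = 0, matching y values: 0 (1 points).
  x = 6: rhs = 2, matching y values: none (0 points).
  x = 7: rhs = 7, matching y values: none (0 points).
  x = 8: rhs = 10, matching y values: none (0 points).
  x = 9: rhs = 6, matching y values: none (0 points).
  x = 10: rhs = 1, matching y values: 1, 10 (2 points).
Total affine count: 9.
Full point count |E(F_11)| = 9 + 1 = 10.
Hasse bound: |10 − (11+1)| = |-2| = 2 ≤ 2√11 ≈ 6.6332 ✓.


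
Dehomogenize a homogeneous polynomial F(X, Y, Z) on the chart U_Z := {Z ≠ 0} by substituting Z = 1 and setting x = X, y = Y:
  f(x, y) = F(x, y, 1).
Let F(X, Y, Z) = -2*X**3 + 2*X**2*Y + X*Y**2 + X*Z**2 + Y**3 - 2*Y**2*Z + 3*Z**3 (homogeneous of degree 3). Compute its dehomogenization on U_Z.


f(x, y) = -2*x**3 + 2*x**2*y + x*y**2 + x + y**3 - 2*y**2 + 3

On U_Z we set Z = 1. Each monomial c·X^i·Y^j·Z^k in F becomes c·x^i·y^j·1^k = c·x^i·y^j.
Substituting Z = 1: F(X, Y, 1) = -2*x**3 + 2*x**2*y + x*y**2 + x + y**3 - 2*y**2 + 3.
Note: deg(f) ≤ deg(F) = 3; strict inequality happens when F is divisible by Z (lost terms).


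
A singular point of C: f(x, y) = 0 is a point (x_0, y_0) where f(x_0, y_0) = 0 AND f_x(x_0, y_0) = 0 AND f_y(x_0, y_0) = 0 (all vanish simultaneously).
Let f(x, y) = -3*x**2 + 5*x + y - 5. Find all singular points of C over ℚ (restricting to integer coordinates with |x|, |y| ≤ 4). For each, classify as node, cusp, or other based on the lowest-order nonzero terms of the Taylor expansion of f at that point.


No singular points in the scanned grid; C is smooth there.

Compute partial derivatives:
  f_x = 5 - 6*x.
  f_y = 1.
f_y = 1 is a nonzero constant, so f_y never vanishes: no point (x, y) can satisfy f = f_x = f_y = 0. In particular no (x, y) ∈ {−4, ..., 4}² is singular; the curve is smooth.


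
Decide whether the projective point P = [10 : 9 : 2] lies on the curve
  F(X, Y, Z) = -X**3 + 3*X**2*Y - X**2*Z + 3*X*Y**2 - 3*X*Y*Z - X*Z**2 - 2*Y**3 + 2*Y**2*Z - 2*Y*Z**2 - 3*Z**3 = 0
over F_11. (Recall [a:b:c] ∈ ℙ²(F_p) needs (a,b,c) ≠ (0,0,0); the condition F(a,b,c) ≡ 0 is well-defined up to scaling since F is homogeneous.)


F(10,9,2) ≡ 8 (mod 11); P is NOT on the curve.

Evaluate F(10, 9, 2) term-by-term (mod 11).
  -X**3 ↦ -1·1000·1·1 = -1000
  3*X**2*Y ↦ 3·100·9·1 = 2700
  -X**2*Z ↦ -1·100·1·2 = -200
  3*X*Y**2 ↦ 3·10·81·1 = 2430
  -3*X*Y*Z ↦ -3·10·9·2 = -540
  -X*Z**2 ↦ -1·10·1·4 = -40
  -2*Y**3 ↦ -2·1·729·1 = -1458
  2*Y**2*Z ↦ 2·1·81·2 = 324
  -2*Y*Z**2 ↦ -2·1·9·4 = -72
  -3*Z**3 ↦ -3·1·1·8 = -24
Sum: F(10, 9, 2) = (-1000) + (2700) + (-200) + (2430) + (-540) + (-40) + (-1458) + (324) + (-72) + (-24) = 2120.
Reducing mod 11: 2120 ≡ 8 (mod 11).
Since F(a, b, c) ≡ 8 ≠ 0 (mod 11), P does NOT lie on the curve.


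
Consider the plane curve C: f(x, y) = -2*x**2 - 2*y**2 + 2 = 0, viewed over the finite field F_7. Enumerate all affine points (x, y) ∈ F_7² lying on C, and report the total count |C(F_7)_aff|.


Affine F_7-points: {(0, 1), (0, 6), (1, 0), (2, 2), (2, 5), (5, 2), (5, 5), (6, 0)}; count = 8.

For each of the 49 pairs (x, y) ∈ F_7², evaluate f(x, y) mod 7. Record the zeros.
  x = 0: [0↦2, 1↦0, 2↦1, 3↦5, 4↦5, 5↦1, 6↦0]  zeros at y ∈ {1, 6}
  x = 1: [0↦0, 1↦5, 2↦6, 3↦3, 4↦3, 5↦6, 6↦5]  zeros at y ∈ {0}
  x = 2: [0↦1, 1↦6, 2↦0, 3↦4, 4↦4, 5↦0, 6↦6]  zeros at y ∈ {2, 5}
  x = 3: [0↦5, 1↦3, 2↦4, 3↦1, 4↦1, 5↦4, 6↦3]  zeros at y ∈ ∅
  x = 4: [0↦5, 1↦3, 2↦4, 3↦1, 4↦1, 5↦4, 6↦3]  zeros at y ∈ ∅
  x = 5: [0↦1, 1↦6, 2↦0, 3↦4, 4↦4, 5↦0, 6↦6]  zeros at y ∈ {2, 5}
  x = 6: [0↦0, 1↦5, 2↦6, 3↦3, 4↦3, 5↦6, 6↦5]  zeros at y ∈ {0}
Collecting zeros: affine points = {(0, 1), (0, 6), (1, 0), (2, 2), (2, 5), (5, 2), (5, 5), (6, 0)}.
Total count |C(F_7)_aff| = 8.


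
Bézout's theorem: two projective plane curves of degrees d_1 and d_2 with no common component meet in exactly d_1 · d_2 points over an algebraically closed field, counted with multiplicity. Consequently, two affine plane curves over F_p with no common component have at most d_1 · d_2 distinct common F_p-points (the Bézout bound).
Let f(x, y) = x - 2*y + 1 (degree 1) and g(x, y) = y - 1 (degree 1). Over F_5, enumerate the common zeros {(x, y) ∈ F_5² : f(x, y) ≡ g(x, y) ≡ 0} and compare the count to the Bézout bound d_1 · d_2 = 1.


Common zeros: {(1, 1)}; count = 1; Bézout bound = 1.

deg(f) = 1, deg(g) = 1, so Bézout bound = 1.
Scan x ∈ F_5. For each x, list the y ∈ F_5 with f(x, y) ≡ 0 and those with g(x, y) ≡ 0 (mod 5); the common zeros in that column are the intersection.
  x = 0: f ≡ 0 at y ∈ {3}; g ≡ 0 at y ∈ {1}; common: ∅.
  x = 1: f ≡ 0 at y ∈ {1}; g ≡ 0 at y ∈ {1}; common: {1}.
  x = 2: f ≡ 0 at y ∈ {4}; g ≡ 0 at y ∈ {1}; common: ∅.
  x = 3: f ≡ 0 at y ∈ {2}; g ≡ 0 at y ∈ {1}; common: ∅.
  x = 4: f ≡ 0 at y ∈ {0}; g ≡ 0 at y ∈ {1}; common: ∅.
Collecting: common zeros = {(1, 1)}, so the count is 1.
Comparison with the Bézout bound: 1 ≤ 1 = deg(f)·deg(g), as expected for curves with no common component (the bound is attained).


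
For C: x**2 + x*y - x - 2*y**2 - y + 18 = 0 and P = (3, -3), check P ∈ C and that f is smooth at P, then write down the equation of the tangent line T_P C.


Tangent line at P: 2*x + 14*y + 36 = 0.

Step 1: f(3, -3) = 0, so P lies on C.
Step 2: partial derivatives
  f_x(x, y) = 2*x + y - 1, f_y(x, y) = x - 4*y - 1.
  f_x(P) = 2, f_y(P) = 14 (gradient nonzero, so P is smooth).
Step 3: tangent line at P: 2·(x − 3) + 14·(y − -3) = 0.
Expanding: 2*x + 14*y + 36 = 0.


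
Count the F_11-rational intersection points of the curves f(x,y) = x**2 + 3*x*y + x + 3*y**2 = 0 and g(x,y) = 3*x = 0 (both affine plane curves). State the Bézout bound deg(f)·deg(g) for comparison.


Common zeros: {(0, 0)}; count = 1; Bézout bound = 2.

deg(f) = 2, deg(g) = 1, so Bézout bound = 2.
Scan x ∈ F_11. For each x, list the y ∈ F_11 with f(x, y) ≡ 0 and those with g(x, y) ≡ 0 (mod 11); the common zeros in that column are the intersection.
  x = 0: f ≡ 0 at y ∈ {0}; g ≡ 0 at y ∈ {0, 1, 2, 3, 4, 5, 6, 7, 8, 9, 10}; common: {0}.
  x = 1: f ≡ 0 at y ∈ ∅; g ≡ 0 at y ∈ ∅; common: ∅.
  x = 2: f ≡ 0 at y ∈ ∅; g ≡ 0 at y ∈ ∅; common: ∅.
  x = 3: f ≡ 0 at y ∈ {3, 5}; g ≡ 0 at y ∈ ∅; common: ∅.
  x = 4: f ≡ 0 at y ∈ {8, 10}; g ≡ 0 at y ∈ ∅; common: ∅.
  x = 5: f ≡ 0 at y ∈ ∅; g ≡ 0 at y ∈ ∅; common: ∅.
  x = 6: f ≡ 0 at y ∈ ∅; g ≡ 0 at y ∈ ∅; common: ∅.
  x = 7: f ≡ 0 at y ∈ {2}; g ≡ 0 at y ∈ ∅; common: ∅.
  x = 8: f ≡ 0 at y ∈ {1, 2}; g ≡ 0 at y ∈ ∅; common: ∅.
  x = 9: f ≡ 0 at y ∈ {3, 10}; g ≡ 0 at y ∈ ∅; common: ∅.
  x = 10: f ≡ 0 at y ∈ {0, 1}; g ≡ 0 at y ∈ ∅; common: ∅.
Collecting: common zeros = {(0, 0)}, so the count is 1.
Comparison with the Bézout bound: 1 ≤ 2 = deg(f)·deg(g), as expected for curves with no common component (the affine F_11-count falls short of the bound because intersections may lie at infinity, over extension fields, or carry multiplicity).


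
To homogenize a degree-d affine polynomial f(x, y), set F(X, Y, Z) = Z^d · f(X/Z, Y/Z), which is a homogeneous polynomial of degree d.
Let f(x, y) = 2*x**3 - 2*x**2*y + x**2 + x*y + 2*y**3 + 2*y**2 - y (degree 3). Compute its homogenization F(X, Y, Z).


F(X, Y, Z) = 2*X**3 - 2*X**2*Y + X**2*Z + X*Y*Z + 2*Y**3 + 2*Y**2*Z - Y*Z**2

deg(f) = 3.
Substitute x = X/Z, y = Y/Z into f, then multiply by Z^3.
  monomial 2·x^3·y^0 ↦ 2·X^3·Y^0·Z^0.
  monomial -2·x^2·y^1 ↦ -2·X^2·Y^1·Z^0.
  monomial 1·x^2·y^0 ↦ 1·X^2·Y^0·Z^1.
  monomial 1·x^1·y^1 ↦ 1·X^1·Y^1·Z^1.
  monomial 2·x^0·y^3 ↦ 2·X^0·Y^3·Z^0.
  monomial 2·x^0·y^2 ↦ 2·X^0·Y^2·Z^1.
  monomial -1·x^0·y^1 ↦ -1·X^0·Y^1·Z^2.
Collecting: F(X, Y, Z) = 2*X**3 - 2*X**2*Y + X**2*Z + X*Y*Z + 2*Y**3 + 2*Y**2*Z - Y*Z**2.


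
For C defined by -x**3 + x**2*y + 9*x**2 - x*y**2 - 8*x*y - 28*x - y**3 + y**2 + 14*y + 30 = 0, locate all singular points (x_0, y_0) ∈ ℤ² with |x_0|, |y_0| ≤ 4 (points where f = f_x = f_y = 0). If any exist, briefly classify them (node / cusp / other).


Singular points: {(3, -1)}; classification: node.

Compute partial derivatives:
  f_x = -3*x**2 + 2*x*y + 18*x - y**2 - 8*y - 28.
  f_y = x**2 - 2*x*y - 8*x - 3*y**2 + 2*y + 14.
Scan x_0 ∈ {−4, ..., 4}. For each x_0, f_y(x_0, y) is a polynomial in y; find its integer roots y ∈ {−4, ..., 4}, then test f_x and f at those candidates.
  x = -4: f_y(-4, y) = -3*y**2 + 10*y + 62; no integer root y with |y| ≤ 4.
  x = -3: f_y(-3, y) = -3*y**2 + 8*y + 47; no integer root y with |y| ≤ 4.
  x = -2: f_y(-2, y) = -3*y**2 + 6*y + 34; no integer root y with |y| ≤ 4.
  x = -1: f_y(-1, y) = -3*y**2 + 4*y + 23; no integer root y with |y| ≤ 4.
  x = 0: f_y(0, y) = -3*y**2 + 2*y + 14; no integer root y with |y| ≤ 4.
  x = 1: f_y(1, y) = 7 - 3*y**2; no integer root y with |y| ≤ 4.
  x = 2: f_y(2, y) = -3*y**2 - 2*y + 2; no integer root y with |y| ≤ 4.
  x = 3: f_y(3, y) = -3*y**2 - 4*y - 1; vanishes at y ∈ {-1}. (3, -1): f_x = 0, f = 0 — SINGULAR.
  x = 4: f_y(4, y) = -3*y**2 - 6*y - 2; no integer root y with |y| ≤ 4.
Only singular point on the grid: (3, -1).
Classify: substitute x = 3 + u, y = -1 + v and expand: f = -u**3 + u**2*v - u**2 - u*v**2 - v**3 + v**2.
No constant or linear terms (consistent with a singular point). Quadratic part: -u**2 + v**2. Cubic part: -u**3 + u**2*v - u*v**2 - v**3.
The quadratic part v**2 - u**2 = (v − u)(v + u) splits into two distinct linear factors, so there are two distinct tangent lines y − -1 = ±(x − 3) — this is a node (ordinary double point).
Classification: node.


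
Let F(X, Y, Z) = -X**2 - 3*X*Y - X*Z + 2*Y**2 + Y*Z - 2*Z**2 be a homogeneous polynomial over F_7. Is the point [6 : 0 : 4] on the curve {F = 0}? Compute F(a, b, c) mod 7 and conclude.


F(6,0,4) ≡ 6 (mod 7); P is NOT on the curve.

Evaluate F(6, 0, 4) term-by-term (mod 7).
  -X**2 ↦ -1·36·1·1 = -36
  -3*X*Y ↦ -3·6·0·1 = 0
  -X*Z ↦ -1·6·1·4 = -24
  2*Y**2 ↦ 2·1·0·1 = 0
  Y*Z ↦ 1·1·0·4 = 0
  -2*Z**2 ↦ -2·1·1·16 = -32
Sum: F(6, 0, 4) = (-36) + (0) + (-24) + (0) + (0) + (-32) = -92.
Reducing mod 7: -92 ≡ 6 (mod 7).
Since F(a, b, c) ≡ 6 ≠ 0 (mod 7), P does NOT lie on the curve.


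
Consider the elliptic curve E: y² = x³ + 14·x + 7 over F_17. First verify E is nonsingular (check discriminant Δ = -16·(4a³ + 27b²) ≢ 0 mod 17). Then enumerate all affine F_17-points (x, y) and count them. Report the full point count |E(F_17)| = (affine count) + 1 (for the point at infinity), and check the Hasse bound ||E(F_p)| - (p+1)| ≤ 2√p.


Affine points = {(2, 3), (2, 14), (3, 5), (3, 12), (4, 5), (4, 12), (5, 7), (5, 10), (6, 1), (6, 16), (8, 6), (8, 11), (10, 5), (10, 12), (11, 8), (11, 9), (12, 4), (12, 13), (16, 3), (16, 14)}; affine count = 20; |E(F_17)| = 21.

Discriminant check: Δ ∝ 4a³ + 27b² = 4·14³ + 27·7² = 4·2744 + 27·49 ≡ 8 (mod 17). Nonzero ⇒ E is nonsingular.
For each x ∈ F_17, compute rhs = x³ + 14·x + 7 mod 17, then count y ∈ F_17 with y² ≡ rhs.
  x = 0: rhs = 7, matching y values: none (0 points).
  x = 1: rhs = 5, matching y values: none (0 points).
  x = 2: rhs = 9, matching y values: 3, 14 (2 points).
  x = 3: rhs = 8, matching y values: 5, 12 (2 points).
  x = 4: rhs = 8, matching y values: 5, 12 (2 points).
  x = 5: rhs = 15, matching y values: 7, 10 (2 points).
  x = 6: rhs = 1, matching y values: 1, 16 (2 points).
  x = 7: rhs = 6, matching y values: none (0 points).
  x = 8: rhs = 2, matching y values: 6, 11 (2 points).
  x = 9: rhs = 12, matching y values: none (0 points).
  x = 10: rhs = 8, matching y values: 5, 12 (2 points).
  x = 11: rhs = 13, matching y values: 8, 9 (2 points).
  x = 12: rhs = 16, matching y values: 4, 13 (2 points).
  x = 13: rhs = 6, matching y values: none (0 points).
  x = 14: rhs = 6, matching y values: none (0 points).
  x = 15: rhs = 5, matching y values: none (0 points).
  x = 16: rhs = 9, matching y values: 3, 14 (2 points).
Total affine count: 20.
Full point count |E(F_17)| = 20 + 1 = 21.
Hasse bound: |21 − (17+1)| = |3| = 3 ≤ 2√17 ≈ 8.2462 ✓.


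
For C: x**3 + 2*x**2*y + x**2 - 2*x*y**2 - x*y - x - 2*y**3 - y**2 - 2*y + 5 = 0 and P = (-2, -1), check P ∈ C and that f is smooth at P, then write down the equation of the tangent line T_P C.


Tangent line at P: 14*x - 4*y + 24 = 0.

Step 1: f(-2, -1) = 0, so P lies on C.
Step 2: partial derivatives
  f_x(x, y) = 3*x**2 + 4*x*y + 2*x - 2*y**2 - y - 1, f_y(x, y) = 2*x**2 - 4*x*y - x - 6*y**2 - 2*y - 2.
  f_x(P) = 14, f_y(P) = -4 (gradient nonzero, so P is smooth).
Step 3: tangent line at P: 14·(x − -2) + -4·(y − -1) = 0.
Expanding: 14*x - 4*y + 24 = 0.


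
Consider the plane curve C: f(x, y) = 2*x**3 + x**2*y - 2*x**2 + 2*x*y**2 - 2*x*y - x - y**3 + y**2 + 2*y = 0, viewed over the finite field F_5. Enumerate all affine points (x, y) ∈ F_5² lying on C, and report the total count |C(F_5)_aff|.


Affine F_5-points: {(0, 0), (0, 2), (0, 4), (1, 2), (2, 3), (2, 4), (4, 1), (4, 2)}; count = 8.

For each of the 25 pairs (x, y) ∈ F_5², evaluate f(x, y) mod 5. Record the zeros.
  x = 0: [0↦0, 1↦2, 2↦0, 3↦3, 4↦0]  zeros at y ∈ {0, 2, 4}
  x = 1: [0↦4, 1↦2, 2↦0, 3↦2, 4↦2]  zeros at y ∈ {2}
  x = 2: [0↦1, 1↦2, 2↦2, 3↦0, 4↦0]  zeros at y ∈ {3, 4}
  x = 3: [0↦3, 1↦4, 2↦3, 3↦4, 4↦1]  zeros at y ∈ ∅
  x = 4: [0↦2, 1↦0, 2↦0, 3↦1, 4↦2]  zeros at y ∈ {1, 2}
Collecting zeros: affine points = {(0, 0), (0, 2), (0, 4), (1, 2), (2, 3), (2, 4), (4, 1), (4, 2)}.
Total count |C(F_5)_aff| = 8.


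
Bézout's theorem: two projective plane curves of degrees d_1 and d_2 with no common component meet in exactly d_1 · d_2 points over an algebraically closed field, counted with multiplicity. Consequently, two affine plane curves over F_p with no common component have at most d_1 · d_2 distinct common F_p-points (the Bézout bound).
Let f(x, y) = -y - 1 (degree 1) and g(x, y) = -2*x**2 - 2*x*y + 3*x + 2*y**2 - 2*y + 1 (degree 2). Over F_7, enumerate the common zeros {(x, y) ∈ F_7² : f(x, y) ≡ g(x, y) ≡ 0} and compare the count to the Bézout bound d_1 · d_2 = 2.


Common zeros: {(2, 6), (4, 6)}; count = 2; Bézout bound = 2.

deg(f) = 1, deg(g) = 2, so Bézout bound = 2.
Scan x ∈ F_7. For each x, list the y ∈ F_7 with f(x, y) ≡ 0 and those with g(x, y) ≡ 0 (mod 7); the common zeros in that column are the intersection.
  x = 0: f ≡ 0 at y ∈ {6}; g ≡ 0 at y ∈ ∅; common: ∅.
  x = 1: f ≡ 0 at y ∈ {6}; g ≡ 0 at y ∈ {1}; common: ∅.
  x = 2: f ≡ 0 at y ∈ {6}; g ≡ 0 at y ∈ {4, 6}; common: {6}.
  x = 3: f ≡ 0 at y ∈ {6}; g ≡ 0 at y ∈ {1, 3}; common: ∅.
  x = 4: f ≡ 0 at y ∈ {6}; g ≡ 0 at y ∈ {6}; common: {6}.
  x = 5: f ≡ 0 at y ∈ {6}; g ≡ 0 at y ∈ ∅; common: ∅.
  x = 6: f ≡ 0 at y ∈ {6}; g ≡ 0 at y ∈ {3, 4}; common: ∅.
Collecting: common zeros = {(2, 6), (4, 6)}, so the count is 2.
Comparison with the Bézout bound: 2 ≤ 2 = deg(f)·deg(g), as expected for curves with no common component (the bound is attained).


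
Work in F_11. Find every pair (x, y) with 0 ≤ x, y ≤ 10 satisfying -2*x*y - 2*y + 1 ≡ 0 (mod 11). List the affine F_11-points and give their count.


Affine F_11-points: {(0, 6), (1, 3), (2, 2), (3, 7), (4, 10), (5, 1), (6, 4), (7, 9), (8, 8), (9, 5)}; count = 10.

For each of the 121 pairs (x, y) ∈ F_11², evaluate f(x, y) mod 11. Record the zeros.
  x = 0: [0↦1, 1↦10, 2↦8, 3↦6, 4↦4, 5↦2, 6↦0, 7↦9, 8↦7, 9↦5, 10↦3]  zeros at y ∈ {6}
  x = 1: [0↦1, 1↦8, 2↦4, 3↦0, 4↦7, 5↦3, 6↦10, 7↦6, 8↦2, 9↦9, 10↦5]  zeros at y ∈ {3}
  x = 2: [0↦1, 1↦6, 2↦0, 3↦5, 4↦10, 5↦4, 6↦9, 7↦3, 8↦8, 9↦2, 10↦7]  zeros at y ∈ {2}
  x = 3: [0↦1, 1↦4, 2↦7, 3↦10, 4↦2, 5↦5, 6↦8, 7↦0, 8↦3, 9↦6, 10↦9]  zeros at y ∈ {7}
  x = 4: [0↦1, 1↦2, 2↦3, 3↦4, 4↦5, 5↦6, 6↦7, 7↦8, 8↦9, 9↦10, 10↦0]  zeros at y ∈ {10}
  x = 5: [0↦1, 1↦0, 2↦10, 3↦9, 4↦8, 5↦7, 6↦6, 7↦5, 8↦4, 9↦3, 10↦2]  zeros at y ∈ {1}
  x = 6: [0↦1, 1↦9, 2↦6, 3↦3, 4↦0, 5↦8, 6↦5, 7↦2, 8↦10, 9↦7, 10↦4]  zeros at y ∈ {4}
  x = 7: [0↦1, 1↦7, 2↦2, 3↦8, 4↦3, 5↦9, 6↦4, 7↦10, 8↦5, 9↦0, 10↦6]  zeros at y ∈ {9}
  x = 8: [0↦1, 1↦5, 2↦9, 3↦2, 4↦6, 5↦10, 6↦3, 7↦7, 8↦0, 9↦4, 10↦8]  zeros at y ∈ {8}
  x = 9: [0↦1, 1↦3, 2↦5, 3↦7, 4↦9, 5↦0, 6↦2, 7↦4, 8↦6, 9↦8, 10↦10]  zeros at y ∈ {5}
  x = 10: [0↦1, 1↦1, 2↦1, 3↦1, 4↦1, 5↦1, 6↦1, 7↦1, 8↦1, 9↦1, 10↦1]  zeros at y ∈ ∅
Collecting zeros: affine points = {(0, 6), (1, 3), (2, 2), (3, 7), (4, 10), (5, 1), (6, 4), (7, 9), (8, 8), (9, 5)}.
Total count |C(F_11)_aff| = 10.


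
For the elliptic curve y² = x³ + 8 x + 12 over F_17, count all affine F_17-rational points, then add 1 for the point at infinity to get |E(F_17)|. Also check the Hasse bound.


Affine points = {(1, 2), (1, 15), (2, 6), (2, 11), (6, 2), (6, 15), (10, 2), (10, 15), (12, 0), (13, 1), (13, 16)}; affine count = 11; |E(F_17)| = 12.

Discriminant check: Δ ∝ 4a³ + 27b² = 4·8³ + 27·12² = 4·512 + 27·144 ≡ 3 (mod 17). Nonzero ⇒ E is nonsingular.
For each x ∈ F_17, compute rhs = x³ + 8·x + 12 mod 17, then count y ∈ F_17 with y² ≡ rhs.
  x = 0: rhs = 12, matching y values: none (0 points).
  x = 1: rhs = 4, matching y values: 2, 15 (2 points).
  x = 2: rhs = 2, matching y values: 6, 11 (2 points).
  x = 3: rhs = 12, matching y values: none (0 points).
  x = 4: rhs = 6, matching y values: none (0 points).
  x = 5: rhs = 7, matching y values: none (0 points).
  x = 6: rhs = 4, matching y values: 2, 15 (2 points).
  x = 7: rhs = 3, matching y values: none (0 points).
  x = 8: rhs = 10, matching y values: none (0 points).
  x = 9: rhs = 14, matching y values: none (0 points).
  x = 10: rhs = 4, matching y values: 2, 15 (2 points).
  x = 11: rhs = 3, matching y values: none (0 points).
  x = 12: rhs = 0, matching y values: 0 (1 points).
  x = 13: rhs = 1, matching y values: 1, 16 (2 points).
  x = 14: rhs = 12, matching y values: none (0 points).
  x = 15: rhs = 5, matching y values: none (0 points).
  x = 16: rhs = 3, matching y values: none (0 points).
Total affine count: 11.
Full point count |E(F_17)| = 11 + 1 = 12.
Hasse bound: |12 − (17+1)| = |-6| = 6 ≤ 2√17 ≈ 8.2462 ✓.


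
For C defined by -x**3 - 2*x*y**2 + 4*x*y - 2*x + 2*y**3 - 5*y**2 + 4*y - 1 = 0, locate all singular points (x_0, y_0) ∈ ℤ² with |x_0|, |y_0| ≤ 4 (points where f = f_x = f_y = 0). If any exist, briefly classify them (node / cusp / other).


Singular points: {(0, 1)}; classification: cusp.

Compute partial derivatives:
  f_x = -3*x**2 - 2*y**2 + 4*y - 2.
  f_y = -4*x*y + 4*x + 6*y**2 - 10*y + 4.
Scan x_0 ∈ {−4, ..., 4}. For each x_0, f_y(x_0, y) is a polynomial in y; find its integer roots y ∈ {−4, ..., 4}, then test f_x and f at those candidates.
  x = -4: f_y(-4, y) = 6*y**2 + 6*y - 12; vanishes at y ∈ {-2, 1}. (-4, -2): f_x = -66 ≠ 0; (-4, 1): f_x = -48 ≠ 0.
  x = -3: f_y(-3, y) = 6*y**2 + 2*y - 8; vanishes at y ∈ {1}. (-3, 1): f_x = -27 ≠ 0.
  x = -2: f_y(-2, y) = 6*y**2 - 2*y - 4; vanishes at y ∈ {1}. (-2, 1): f_x = -12 ≠ 0.
  x = -1: f_y(-1, y) = 6*y**2 - 6*y; vanishes at y ∈ {0, 1}. (-1, 0): f_x = -5 ≠ 0; (-1, 1): f_x = -3 ≠ 0.
  x = 0: f_y(0, y) = 6*y**2 - 10*y + 4; vanishes at y ∈ {1}. (0, 1): f_x = 0, f = 0 — SINGULAR.
  x = 1: f_y(1, y) = 6*y**2 - 14*y + 8; vanishes at y ∈ {1}. (1, 1): f_x = -3 ≠ 0.
  x = 2: f_y(2, y) = 6*y**2 - 18*y + 12; vanishes at y ∈ {1, 2}. (2, 1): f_x = -12 ≠ 0; (2, 2): f_x = -14 ≠ 0.
  x = 3: f_y(3, y) = 6*y**2 - 22*y + 16; vanishes at y ∈ {1}. (3, 1): f_x = -27 ≠ 0.
  x = 4: f_y(4, y) = 6*y**2 - 26*y + 20; vanishes at y ∈ {1}. (4, 1): f_x = -48 ≠ 0.
Only singular point on the grid: (0, 1).
Classify: substitute x = 0 + u, y = 1 + v and expand: f = -u**3 - 2*u*v**2 + 2*v**3 + v**2.
No constant or linear terms (consistent with a singular point). Quadratic part: v**2. Cubic part: -u**3 - 2*u*v**2 + 2*v**3.
The quadratic part v**2 is a perfect square, so there is a single (double) tangent line v = 0, i.e. y = 1. Restricting the cubic part to that line (v = 0) leaves -u**3 ≠ 0, so f is not divisible by v and the branch is v² ≈ u**3 to lowest order — this is a cusp.
Classification: cusp.
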